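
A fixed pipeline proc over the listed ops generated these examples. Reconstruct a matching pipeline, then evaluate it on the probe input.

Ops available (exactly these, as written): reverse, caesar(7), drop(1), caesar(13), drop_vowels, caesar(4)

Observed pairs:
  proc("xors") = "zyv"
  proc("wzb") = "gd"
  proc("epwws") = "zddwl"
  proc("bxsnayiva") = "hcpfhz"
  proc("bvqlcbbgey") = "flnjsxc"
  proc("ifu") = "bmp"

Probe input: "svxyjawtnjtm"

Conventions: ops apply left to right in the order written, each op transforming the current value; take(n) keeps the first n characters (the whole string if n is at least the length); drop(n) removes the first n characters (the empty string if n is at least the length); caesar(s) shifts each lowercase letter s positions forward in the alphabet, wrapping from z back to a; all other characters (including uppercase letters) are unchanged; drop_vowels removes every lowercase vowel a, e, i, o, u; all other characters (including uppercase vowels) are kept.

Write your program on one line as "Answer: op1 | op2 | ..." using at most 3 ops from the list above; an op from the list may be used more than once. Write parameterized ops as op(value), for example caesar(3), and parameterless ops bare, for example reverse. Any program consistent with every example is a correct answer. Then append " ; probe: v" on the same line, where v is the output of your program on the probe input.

caesar(7) | reverse | drop_vowels ; probe: "tqdhqfcz"

Check, running the answer program on each example:
  "xors" -> "evyz" -> "zyve" -> "zyv"
  "wzb" -> "dgi" -> "igd" -> "gd"
  "epwws" -> "lwddz" -> "zddwl" -> "zddwl"
  "bxsnayiva" -> "iezuhfpch" -> "hcpfhuzei" -> "hcpfhz"
  "bvqlcbbgey" -> "icxsjiinlf" -> "flniijsxci" -> "flnjsxc"
  "ifu" -> "pmb" -> "bmp" -> "bmp"
  probe: "svxyjawtnjtm" -> "zcefqhdauqat" -> "taquadhqfecz" -> "tqdhqfcz"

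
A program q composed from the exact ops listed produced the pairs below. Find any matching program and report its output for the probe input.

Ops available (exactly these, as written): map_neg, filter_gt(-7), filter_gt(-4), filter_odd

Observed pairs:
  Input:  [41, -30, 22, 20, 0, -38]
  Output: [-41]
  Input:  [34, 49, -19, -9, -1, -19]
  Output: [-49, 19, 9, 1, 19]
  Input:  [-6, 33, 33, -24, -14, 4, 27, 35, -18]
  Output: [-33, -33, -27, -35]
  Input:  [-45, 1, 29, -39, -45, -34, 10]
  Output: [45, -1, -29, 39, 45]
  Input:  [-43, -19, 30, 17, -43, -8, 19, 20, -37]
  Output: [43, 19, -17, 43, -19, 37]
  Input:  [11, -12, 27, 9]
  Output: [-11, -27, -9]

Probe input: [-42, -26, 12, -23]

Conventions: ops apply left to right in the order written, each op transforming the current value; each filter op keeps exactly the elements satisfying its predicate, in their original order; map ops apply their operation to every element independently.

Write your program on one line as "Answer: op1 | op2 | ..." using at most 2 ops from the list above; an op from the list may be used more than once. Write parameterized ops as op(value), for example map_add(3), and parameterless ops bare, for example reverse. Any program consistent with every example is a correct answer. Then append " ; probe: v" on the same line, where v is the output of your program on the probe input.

filter_odd | map_neg ; probe: [23]

Check, running the answer program on each example:
  [41, -30, 22, 20, 0, -38] -> [41] -> [-41]
  [34, 49, -19, -9, -1, -19] -> [49, -19, -9, -1, -19] -> [-49, 19, 9, 1, 19]
  [-6, 33, 33, -24, -14, 4, 27, 35, -18] -> [33, 33, 27, 35] -> [-33, -33, -27, -35]
  [-45, 1, 29, -39, -45, -34, 10] -> [-45, 1, 29, -39, -45] -> [45, -1, -29, 39, 45]
  [-43, -19, 30, 17, -43, -8, 19, 20, -37] -> [-43, -19, 17, -43, 19, -37] -> [43, 19, -17, 43, -19, 37]
  [11, -12, 27, 9] -> [11, 27, 9] -> [-11, -27, -9]
  probe: [-42, -26, 12, -23] -> [-23] -> [23]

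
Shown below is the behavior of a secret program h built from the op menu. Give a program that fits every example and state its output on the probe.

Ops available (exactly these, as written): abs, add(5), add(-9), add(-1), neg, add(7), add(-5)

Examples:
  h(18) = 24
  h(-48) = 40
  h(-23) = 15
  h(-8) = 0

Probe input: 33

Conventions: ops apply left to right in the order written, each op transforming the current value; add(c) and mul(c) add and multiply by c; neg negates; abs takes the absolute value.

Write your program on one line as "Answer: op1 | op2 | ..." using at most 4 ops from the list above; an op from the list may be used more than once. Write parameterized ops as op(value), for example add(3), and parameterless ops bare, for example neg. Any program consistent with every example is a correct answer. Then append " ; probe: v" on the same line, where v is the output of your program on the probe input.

add(7) | abs | add(-1) ; probe: 39

Check, running the answer program on each example:
  18 -> 25 -> 25 -> 24
  -48 -> -41 -> 41 -> 40
  -23 -> -16 -> 16 -> 15
  -8 -> -1 -> 1 -> 0
  probe: 33 -> 40 -> 40 -> 39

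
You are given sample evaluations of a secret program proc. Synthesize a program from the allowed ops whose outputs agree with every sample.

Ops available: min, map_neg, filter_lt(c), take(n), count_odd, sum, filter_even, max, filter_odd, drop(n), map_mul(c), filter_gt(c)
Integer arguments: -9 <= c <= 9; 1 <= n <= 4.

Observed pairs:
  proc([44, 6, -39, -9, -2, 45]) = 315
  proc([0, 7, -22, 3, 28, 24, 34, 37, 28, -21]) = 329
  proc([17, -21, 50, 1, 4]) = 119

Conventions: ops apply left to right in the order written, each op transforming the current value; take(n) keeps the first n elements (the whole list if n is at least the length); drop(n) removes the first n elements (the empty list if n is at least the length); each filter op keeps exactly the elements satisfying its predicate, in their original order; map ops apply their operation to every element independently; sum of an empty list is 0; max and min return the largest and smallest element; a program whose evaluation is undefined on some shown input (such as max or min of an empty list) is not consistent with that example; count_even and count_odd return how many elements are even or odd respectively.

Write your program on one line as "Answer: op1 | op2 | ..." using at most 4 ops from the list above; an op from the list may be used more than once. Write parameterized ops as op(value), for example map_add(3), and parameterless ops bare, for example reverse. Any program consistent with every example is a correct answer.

filter_odd | map_mul(7) | filter_gt(7) | sum

Check, running the answer program on each example:
  [44, 6, -39, -9, -2, 45] -> [-39, -9, 45] -> [-273, -63, 315] -> [315] -> 315
  [0, 7, -22, 3, 28, 24, 34, 37, 28, -21] -> [7, 3, 37, -21] -> [49, 21, 259, -147] -> [49, 21, 259] -> 329
  [17, -21, 50, 1, 4] -> [17, -21, 1] -> [119, -147, 7] -> [119] -> 119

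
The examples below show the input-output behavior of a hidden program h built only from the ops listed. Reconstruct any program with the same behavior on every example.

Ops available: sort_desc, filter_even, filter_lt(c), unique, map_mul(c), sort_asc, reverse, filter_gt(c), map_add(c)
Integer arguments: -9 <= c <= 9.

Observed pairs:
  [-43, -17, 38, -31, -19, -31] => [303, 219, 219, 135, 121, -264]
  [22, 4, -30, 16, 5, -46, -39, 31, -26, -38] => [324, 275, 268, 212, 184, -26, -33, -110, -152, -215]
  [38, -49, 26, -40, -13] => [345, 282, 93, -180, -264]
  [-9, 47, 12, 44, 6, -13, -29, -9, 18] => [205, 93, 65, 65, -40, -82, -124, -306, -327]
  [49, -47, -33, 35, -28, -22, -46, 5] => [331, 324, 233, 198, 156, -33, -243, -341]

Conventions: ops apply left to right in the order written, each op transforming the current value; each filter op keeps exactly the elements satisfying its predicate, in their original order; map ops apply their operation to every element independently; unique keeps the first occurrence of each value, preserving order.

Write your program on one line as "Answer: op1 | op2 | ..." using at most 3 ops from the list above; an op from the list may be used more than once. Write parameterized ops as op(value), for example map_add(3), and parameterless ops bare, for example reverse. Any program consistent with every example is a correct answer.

sort_asc | map_mul(-7) | map_add(2)

Check, running the answer program on each example:
  [-43, -17, 38, -31, -19, -31] -> [-43, -31, -31, -19, -17, 38] -> [301, 217, 217, 133, 119, -266] -> [303, 219, 219, 135, 121, -264]
  [22, 4, -30, 16, 5, -46, -39, 31, -26, -38] -> [-46, -39, -38, -30, -26, 4, 5, 16, 22, 31] -> [322, 273, 266, 210, 182, -28, -35, -112, -154, -217] -> [324, 275, 268, 212, 184, -26, -33, -110, -152, -215]
  [38, -49, 26, -40, -13] -> [-49, -40, -13, 26, 38] -> [343, 280, 91, -182, -266] -> [345, 282, 93, -180, -264]
  [-9, 47, 12, 44, 6, -13, -29, -9, 18] -> [-29, -13, -9, -9, 6, 12, 18, 44, 47] -> [203, 91, 63, 63, -42, -84, -126, -308, -329] -> [205, 93, 65, 65, -40, -82, -124, -306, -327]
  [49, -47, -33, 35, -28, -22, -46, 5] -> [-47, -46, -33, -28, -22, 5, 35, 49] -> [329, 322, 231, 196, 154, -35, -245, -343] -> [331, 324, 233, 198, 156, -33, -243, -341]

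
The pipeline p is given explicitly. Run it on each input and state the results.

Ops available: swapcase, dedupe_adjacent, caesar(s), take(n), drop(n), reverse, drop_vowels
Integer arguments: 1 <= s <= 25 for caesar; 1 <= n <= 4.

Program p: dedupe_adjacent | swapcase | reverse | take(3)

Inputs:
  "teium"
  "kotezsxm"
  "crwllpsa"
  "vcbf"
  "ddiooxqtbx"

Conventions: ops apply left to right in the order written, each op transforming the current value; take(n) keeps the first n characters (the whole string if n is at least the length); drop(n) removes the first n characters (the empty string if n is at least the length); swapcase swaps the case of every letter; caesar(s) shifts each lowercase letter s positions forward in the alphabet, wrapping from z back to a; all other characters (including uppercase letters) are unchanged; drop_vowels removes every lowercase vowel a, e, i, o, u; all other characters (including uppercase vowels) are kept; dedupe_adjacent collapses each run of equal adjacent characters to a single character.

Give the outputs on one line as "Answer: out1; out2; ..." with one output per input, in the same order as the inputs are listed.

Execution, op by op:
  "teium" -> "teium" -> "TEIUM" -> "MUIET" -> "MUI"
  "kotezsxm" -> "kotezsxm" -> "KOTEZSXM" -> "MXSZETOK" -> "MXS"
  "crwllpsa" -> "crwlpsa" -> "CRWLPSA" -> "ASPLWRC" -> "ASP"
  "vcbf" -> "vcbf" -> "VCBF" -> "FBCV" -> "FBC"
  "ddiooxqtbx" -> "dioxqtbx" -> "DIOXQTBX" -> "XBTQXOID" -> "XBT"

"MUI"; "MXS"; "ASP"; "FBC"; "XBT"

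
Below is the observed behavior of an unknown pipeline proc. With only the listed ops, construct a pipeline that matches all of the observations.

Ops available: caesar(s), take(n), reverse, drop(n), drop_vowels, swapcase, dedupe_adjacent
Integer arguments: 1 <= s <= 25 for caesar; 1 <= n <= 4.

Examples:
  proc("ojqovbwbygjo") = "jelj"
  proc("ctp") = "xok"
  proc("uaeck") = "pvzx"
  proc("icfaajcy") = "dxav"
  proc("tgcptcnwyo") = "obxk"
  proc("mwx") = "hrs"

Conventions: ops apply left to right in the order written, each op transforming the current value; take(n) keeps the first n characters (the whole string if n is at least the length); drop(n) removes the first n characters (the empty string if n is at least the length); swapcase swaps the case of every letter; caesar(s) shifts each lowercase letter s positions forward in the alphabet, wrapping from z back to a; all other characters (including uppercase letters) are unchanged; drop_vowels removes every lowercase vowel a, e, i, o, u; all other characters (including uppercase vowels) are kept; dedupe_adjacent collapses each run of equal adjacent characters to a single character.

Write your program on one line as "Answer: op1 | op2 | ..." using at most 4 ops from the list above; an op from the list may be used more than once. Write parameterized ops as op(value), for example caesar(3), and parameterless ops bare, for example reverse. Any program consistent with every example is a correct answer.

caesar(6) | take(4) | caesar(8) | caesar(7)

Check, running the answer program on each example:
  "ojqovbwbygjo" -> "upwubhchempu" -> "upwu" -> "cxec" -> "jelj"
  "ctp" -> "izv" -> "izv" -> "qhd" -> "xok"
  "uaeck" -> "agkiq" -> "agki" -> "iosq" -> "pvzx"
  "icfaajcy" -> "oilggpie" -> "oilg" -> "wqto" -> "dxav"
  "tgcptcnwyo" -> "zmivzitceu" -> "zmiv" -> "huqd" -> "obxk"
  "mwx" -> "scd" -> "scd" -> "akl" -> "hrs"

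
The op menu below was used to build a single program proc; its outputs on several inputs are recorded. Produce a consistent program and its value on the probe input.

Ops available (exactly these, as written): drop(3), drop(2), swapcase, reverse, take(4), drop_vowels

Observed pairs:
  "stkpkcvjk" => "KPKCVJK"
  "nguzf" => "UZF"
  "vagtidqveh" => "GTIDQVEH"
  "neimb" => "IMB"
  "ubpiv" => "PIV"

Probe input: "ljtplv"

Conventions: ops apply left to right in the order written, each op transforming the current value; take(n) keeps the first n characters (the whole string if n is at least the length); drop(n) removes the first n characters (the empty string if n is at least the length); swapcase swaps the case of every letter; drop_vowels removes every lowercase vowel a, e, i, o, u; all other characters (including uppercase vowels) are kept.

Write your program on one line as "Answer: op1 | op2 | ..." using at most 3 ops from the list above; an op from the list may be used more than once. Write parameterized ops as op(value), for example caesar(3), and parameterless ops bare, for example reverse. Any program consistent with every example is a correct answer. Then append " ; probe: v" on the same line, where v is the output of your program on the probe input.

drop(2) | swapcase ; probe: "TPLV"

Check, running the answer program on each example:
  "stkpkcvjk" -> "kpkcvjk" -> "KPKCVJK"
  "nguzf" -> "uzf" -> "UZF"
  "vagtidqveh" -> "gtidqveh" -> "GTIDQVEH"
  "neimb" -> "imb" -> "IMB"
  "ubpiv" -> "piv" -> "PIV"
  probe: "ljtplv" -> "tplv" -> "TPLV"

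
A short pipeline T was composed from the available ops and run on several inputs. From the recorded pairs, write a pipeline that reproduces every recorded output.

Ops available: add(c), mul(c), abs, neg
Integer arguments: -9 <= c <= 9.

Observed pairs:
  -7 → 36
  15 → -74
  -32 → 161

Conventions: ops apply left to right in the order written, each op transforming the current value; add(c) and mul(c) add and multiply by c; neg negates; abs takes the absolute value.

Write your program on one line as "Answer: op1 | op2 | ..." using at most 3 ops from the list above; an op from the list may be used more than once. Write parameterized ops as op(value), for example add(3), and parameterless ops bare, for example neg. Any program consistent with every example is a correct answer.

mul(5) | neg | add(1)

Check, running the answer program on each example:
  -7 -> -35 -> 35 -> 36
  15 -> 75 -> -75 -> -74
  -32 -> -160 -> 160 -> 161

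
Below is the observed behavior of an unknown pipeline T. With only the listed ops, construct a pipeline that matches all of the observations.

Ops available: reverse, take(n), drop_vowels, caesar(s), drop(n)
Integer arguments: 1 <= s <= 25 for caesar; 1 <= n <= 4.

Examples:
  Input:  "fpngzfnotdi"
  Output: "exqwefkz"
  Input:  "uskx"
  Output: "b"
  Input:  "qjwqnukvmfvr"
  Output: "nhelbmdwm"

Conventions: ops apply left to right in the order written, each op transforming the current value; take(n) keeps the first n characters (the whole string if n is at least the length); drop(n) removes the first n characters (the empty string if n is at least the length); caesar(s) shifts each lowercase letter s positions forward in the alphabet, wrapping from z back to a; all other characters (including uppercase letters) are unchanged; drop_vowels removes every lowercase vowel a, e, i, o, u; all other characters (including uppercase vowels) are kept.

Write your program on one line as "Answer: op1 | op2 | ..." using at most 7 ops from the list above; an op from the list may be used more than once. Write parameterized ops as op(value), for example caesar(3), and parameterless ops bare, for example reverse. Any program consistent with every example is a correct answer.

drop(2) | caesar(23) | drop_vowels | reverse | caesar(20) | reverse

Check, running the answer program on each example:
  "fpngzfnotdi" -> "ngzfnotdi" -> "kdwcklqaf" -> "kdwcklqf" -> "fqlkcwdk" -> "zkfewqxe" -> "exqwefkz"
  "uskx" -> "kx" -> "hu" -> "h" -> "h" -> "b" -> "b"
  "qjwqnukvmfvr" -> "wqnukvmfvr" -> "tnkrhsjcso" -> "tnkrhsjcs" -> "scjshrknt" -> "mwdmblehn" -> "nhelbmdwm"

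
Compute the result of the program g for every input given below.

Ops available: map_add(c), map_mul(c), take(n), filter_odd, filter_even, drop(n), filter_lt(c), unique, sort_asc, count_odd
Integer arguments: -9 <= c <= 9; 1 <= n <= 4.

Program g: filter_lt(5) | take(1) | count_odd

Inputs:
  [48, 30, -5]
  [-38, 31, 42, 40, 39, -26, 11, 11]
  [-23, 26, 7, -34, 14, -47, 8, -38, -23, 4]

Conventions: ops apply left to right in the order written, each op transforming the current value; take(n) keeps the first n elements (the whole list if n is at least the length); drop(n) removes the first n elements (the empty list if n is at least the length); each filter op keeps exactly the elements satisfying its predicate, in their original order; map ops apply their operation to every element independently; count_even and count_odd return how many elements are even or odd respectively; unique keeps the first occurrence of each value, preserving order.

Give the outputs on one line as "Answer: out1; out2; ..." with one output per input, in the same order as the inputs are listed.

1; 0; 1

Execution, op by op:
  [48, 30, -5] -> [-5] -> [-5] -> 1
  [-38, 31, 42, 40, 39, -26, 11, 11] -> [-38, -26] -> [-38] -> 0
  [-23, 26, 7, -34, 14, -47, 8, -38, -23, 4] -> [-23, -34, -47, -38, -23, 4] -> [-23] -> 1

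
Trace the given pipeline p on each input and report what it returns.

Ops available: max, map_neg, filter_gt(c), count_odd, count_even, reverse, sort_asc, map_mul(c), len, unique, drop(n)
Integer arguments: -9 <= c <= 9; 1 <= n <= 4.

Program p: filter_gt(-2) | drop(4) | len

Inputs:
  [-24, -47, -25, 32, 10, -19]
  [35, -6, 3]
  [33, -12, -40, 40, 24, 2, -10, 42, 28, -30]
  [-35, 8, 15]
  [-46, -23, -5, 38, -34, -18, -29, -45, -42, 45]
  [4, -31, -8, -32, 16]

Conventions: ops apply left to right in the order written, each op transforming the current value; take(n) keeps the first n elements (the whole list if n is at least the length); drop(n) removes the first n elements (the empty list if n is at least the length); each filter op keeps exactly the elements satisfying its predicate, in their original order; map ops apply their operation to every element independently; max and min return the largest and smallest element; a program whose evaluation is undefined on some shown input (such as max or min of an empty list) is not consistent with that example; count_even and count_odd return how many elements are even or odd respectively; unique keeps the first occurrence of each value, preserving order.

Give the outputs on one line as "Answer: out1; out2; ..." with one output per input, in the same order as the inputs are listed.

0; 0; 2; 0; 0; 0

Execution, op by op:
  [-24, -47, -25, 32, 10, -19] -> [32, 10] -> [] -> 0
  [35, -6, 3] -> [35, 3] -> [] -> 0
  [33, -12, -40, 40, 24, 2, -10, 42, 28, -30] -> [33, 40, 24, 2, 42, 28] -> [42, 28] -> 2
  [-35, 8, 15] -> [8, 15] -> [] -> 0
  [-46, -23, -5, 38, -34, -18, -29, -45, -42, 45] -> [38, 45] -> [] -> 0
  [4, -31, -8, -32, 16] -> [4, 16] -> [] -> 0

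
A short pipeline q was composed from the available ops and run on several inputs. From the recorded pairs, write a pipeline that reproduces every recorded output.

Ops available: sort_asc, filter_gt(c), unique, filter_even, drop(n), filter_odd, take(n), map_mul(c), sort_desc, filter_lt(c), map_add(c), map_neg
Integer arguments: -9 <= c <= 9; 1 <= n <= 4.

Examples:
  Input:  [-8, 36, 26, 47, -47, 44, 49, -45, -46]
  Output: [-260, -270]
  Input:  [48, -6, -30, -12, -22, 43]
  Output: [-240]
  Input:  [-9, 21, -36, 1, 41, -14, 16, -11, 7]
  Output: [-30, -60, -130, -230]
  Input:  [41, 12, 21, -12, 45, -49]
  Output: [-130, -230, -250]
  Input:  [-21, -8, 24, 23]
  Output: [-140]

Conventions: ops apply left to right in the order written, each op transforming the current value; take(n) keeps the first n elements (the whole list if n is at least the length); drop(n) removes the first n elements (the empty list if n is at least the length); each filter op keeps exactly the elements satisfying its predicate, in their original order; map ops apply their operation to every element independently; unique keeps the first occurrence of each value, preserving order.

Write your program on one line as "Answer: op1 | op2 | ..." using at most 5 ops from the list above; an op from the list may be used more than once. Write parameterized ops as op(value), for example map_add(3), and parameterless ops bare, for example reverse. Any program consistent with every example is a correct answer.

filter_odd | sort_asc | map_add(5) | map_mul(-5) | filter_lt(-9)

Check, running the answer program on each example:
  [-8, 36, 26, 47, -47, 44, 49, -45, -46] -> [47, -47, 49, -45] -> [-47, -45, 47, 49] -> [-42, -40, 52, 54] -> [210, 200, -260, -270] -> [-260, -270]
  [48, -6, -30, -12, -22, 43] -> [43] -> [43] -> [48] -> [-240] -> [-240]
  [-9, 21, -36, 1, 41, -14, 16, -11, 7] -> [-9, 21, 1, 41, -11, 7] -> [-11, -9, 1, 7, 21, 41] -> [-6, -4, 6, 12, 26, 46] -> [30, 20, -30, -60, -130, -230] -> [-30, -60, -130, -230]
  [41, 12, 21, -12, 45, -49] -> [41, 21, 45, -49] -> [-49, 21, 41, 45] -> [-44, 26, 46, 50] -> [220, -130, -230, -250] -> [-130, -230, -250]
  [-21, -8, 24, 23] -> [-21, 23] -> [-21, 23] -> [-16, 28] -> [80, -140] -> [-140]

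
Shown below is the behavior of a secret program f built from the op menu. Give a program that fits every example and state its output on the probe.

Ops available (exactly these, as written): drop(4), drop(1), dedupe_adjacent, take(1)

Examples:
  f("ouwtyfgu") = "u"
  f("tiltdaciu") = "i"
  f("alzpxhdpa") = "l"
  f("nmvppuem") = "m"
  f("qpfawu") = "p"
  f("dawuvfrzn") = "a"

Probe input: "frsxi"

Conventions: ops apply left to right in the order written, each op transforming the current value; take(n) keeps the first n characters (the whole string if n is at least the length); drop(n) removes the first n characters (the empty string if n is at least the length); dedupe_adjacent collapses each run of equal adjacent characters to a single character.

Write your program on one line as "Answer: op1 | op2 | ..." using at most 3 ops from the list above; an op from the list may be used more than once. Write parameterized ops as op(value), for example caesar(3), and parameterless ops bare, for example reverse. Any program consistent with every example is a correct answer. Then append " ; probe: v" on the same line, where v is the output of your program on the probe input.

drop(1) | take(1) ; probe: "r"

Check, running the answer program on each example:
  "ouwtyfgu" -> "uwtyfgu" -> "u"
  "tiltdaciu" -> "iltdaciu" -> "i"
  "alzpxhdpa" -> "lzpxhdpa" -> "l"
  "nmvppuem" -> "mvppuem" -> "m"
  "qpfawu" -> "pfawu" -> "p"
  "dawuvfrzn" -> "awuvfrzn" -> "a"
  probe: "frsxi" -> "rsxi" -> "r"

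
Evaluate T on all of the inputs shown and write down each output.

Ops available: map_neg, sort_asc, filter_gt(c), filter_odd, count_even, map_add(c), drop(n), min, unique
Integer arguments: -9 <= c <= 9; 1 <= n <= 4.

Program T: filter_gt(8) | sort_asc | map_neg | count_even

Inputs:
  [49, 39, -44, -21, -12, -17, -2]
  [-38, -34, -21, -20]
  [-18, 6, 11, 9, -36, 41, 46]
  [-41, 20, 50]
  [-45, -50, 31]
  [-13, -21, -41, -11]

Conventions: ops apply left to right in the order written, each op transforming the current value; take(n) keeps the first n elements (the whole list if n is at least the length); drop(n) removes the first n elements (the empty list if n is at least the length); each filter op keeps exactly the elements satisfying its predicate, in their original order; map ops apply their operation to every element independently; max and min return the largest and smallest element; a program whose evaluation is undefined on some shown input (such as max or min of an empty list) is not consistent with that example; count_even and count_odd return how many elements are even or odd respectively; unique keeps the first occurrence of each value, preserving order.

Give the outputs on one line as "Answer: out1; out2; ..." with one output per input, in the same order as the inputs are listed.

Execution, op by op:
  [49, 39, -44, -21, -12, -17, -2] -> [49, 39] -> [39, 49] -> [-39, -49] -> 0
  [-38, -34, -21, -20] -> [] -> [] -> [] -> 0
  [-18, 6, 11, 9, -36, 41, 46] -> [11, 9, 41, 46] -> [9, 11, 41, 46] -> [-9, -11, -41, -46] -> 1
  [-41, 20, 50] -> [20, 50] -> [20, 50] -> [-20, -50] -> 2
  [-45, -50, 31] -> [31] -> [31] -> [-31] -> 0
  [-13, -21, -41, -11] -> [] -> [] -> [] -> 0

0; 0; 1; 2; 0; 0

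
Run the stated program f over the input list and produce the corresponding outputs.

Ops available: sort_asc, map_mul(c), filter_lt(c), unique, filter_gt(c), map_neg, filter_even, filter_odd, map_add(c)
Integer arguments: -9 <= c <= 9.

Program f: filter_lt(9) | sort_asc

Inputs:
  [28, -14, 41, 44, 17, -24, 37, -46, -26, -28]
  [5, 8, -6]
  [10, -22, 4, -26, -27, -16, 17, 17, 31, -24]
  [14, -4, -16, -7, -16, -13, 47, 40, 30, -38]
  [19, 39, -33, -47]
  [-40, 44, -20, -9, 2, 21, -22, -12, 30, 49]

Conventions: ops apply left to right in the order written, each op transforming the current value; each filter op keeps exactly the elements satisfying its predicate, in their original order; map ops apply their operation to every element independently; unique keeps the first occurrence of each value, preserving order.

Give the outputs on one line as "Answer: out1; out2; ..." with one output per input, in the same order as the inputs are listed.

[-46, -28, -26, -24, -14]; [-6, 5, 8]; [-27, -26, -24, -22, -16, 4]; [-38, -16, -16, -13, -7, -4]; [-47, -33]; [-40, -22, -20, -12, -9, 2]

Execution, op by op:
  [28, -14, 41, 44, 17, -24, 37, -46, -26, -28] -> [-14, -24, -46, -26, -28] -> [-46, -28, -26, -24, -14]
  [5, 8, -6] -> [5, 8, -6] -> [-6, 5, 8]
  [10, -22, 4, -26, -27, -16, 17, 17, 31, -24] -> [-22, 4, -26, -27, -16, -24] -> [-27, -26, -24, -22, -16, 4]
  [14, -4, -16, -7, -16, -13, 47, 40, 30, -38] -> [-4, -16, -7, -16, -13, -38] -> [-38, -16, -16, -13, -7, -4]
  [19, 39, -33, -47] -> [-33, -47] -> [-47, -33]
  [-40, 44, -20, -9, 2, 21, -22, -12, 30, 49] -> [-40, -20, -9, 2, -22, -12] -> [-40, -22, -20, -12, -9, 2]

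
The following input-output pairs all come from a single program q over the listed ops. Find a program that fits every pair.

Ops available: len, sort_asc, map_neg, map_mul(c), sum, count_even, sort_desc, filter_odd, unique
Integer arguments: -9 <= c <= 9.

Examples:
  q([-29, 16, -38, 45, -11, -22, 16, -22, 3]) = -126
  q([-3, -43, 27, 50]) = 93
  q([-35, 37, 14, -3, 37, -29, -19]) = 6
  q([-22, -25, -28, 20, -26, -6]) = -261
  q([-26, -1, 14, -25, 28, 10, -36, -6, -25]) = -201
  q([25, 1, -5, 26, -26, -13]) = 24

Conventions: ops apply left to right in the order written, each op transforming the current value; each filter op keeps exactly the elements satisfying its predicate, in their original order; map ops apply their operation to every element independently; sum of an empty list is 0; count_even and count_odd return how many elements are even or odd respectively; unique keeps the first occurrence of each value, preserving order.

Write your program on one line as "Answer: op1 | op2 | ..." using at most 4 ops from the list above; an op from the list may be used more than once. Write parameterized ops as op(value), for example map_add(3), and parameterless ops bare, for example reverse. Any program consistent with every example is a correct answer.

map_mul(-3) | map_neg | sum

Check, running the answer program on each example:
  [-29, 16, -38, 45, -11, -22, 16, -22, 3] -> [87, -48, 114, -135, 33, 66, -48, 66, -9] -> [-87, 48, -114, 135, -33, -66, 48, -66, 9] -> -126
  [-3, -43, 27, 50] -> [9, 129, -81, -150] -> [-9, -129, 81, 150] -> 93
  [-35, 37, 14, -3, 37, -29, -19] -> [105, -111, -42, 9, -111, 87, 57] -> [-105, 111, 42, -9, 111, -87, -57] -> 6
  [-22, -25, -28, 20, -26, -6] -> [66, 75, 84, -60, 78, 18] -> [-66, -75, -84, 60, -78, -18] -> -261
  [-26, -1, 14, -25, 28, 10, -36, -6, -25] -> [78, 3, -42, 75, -84, -30, 108, 18, 75] -> [-78, -3, 42, -75, 84, 30, -108, -18, -75] -> -201
  [25, 1, -5, 26, -26, -13] -> [-75, -3, 15, -78, 78, 39] -> [75, 3, -15, 78, -78, -39] -> 24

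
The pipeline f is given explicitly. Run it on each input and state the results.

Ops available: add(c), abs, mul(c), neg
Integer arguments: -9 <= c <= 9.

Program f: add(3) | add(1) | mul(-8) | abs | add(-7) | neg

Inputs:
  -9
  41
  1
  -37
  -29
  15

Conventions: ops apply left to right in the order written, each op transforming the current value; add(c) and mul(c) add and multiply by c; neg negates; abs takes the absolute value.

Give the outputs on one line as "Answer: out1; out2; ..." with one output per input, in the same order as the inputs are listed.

-33; -353; -33; -257; -193; -145

Execution, op by op:
  -9 -> -6 -> -5 -> 40 -> 40 -> 33 -> -33
  41 -> 44 -> 45 -> -360 -> 360 -> 353 -> -353
  1 -> 4 -> 5 -> -40 -> 40 -> 33 -> -33
  -37 -> -34 -> -33 -> 264 -> 264 -> 257 -> -257
  -29 -> -26 -> -25 -> 200 -> 200 -> 193 -> -193
  15 -> 18 -> 19 -> -152 -> 152 -> 145 -> -145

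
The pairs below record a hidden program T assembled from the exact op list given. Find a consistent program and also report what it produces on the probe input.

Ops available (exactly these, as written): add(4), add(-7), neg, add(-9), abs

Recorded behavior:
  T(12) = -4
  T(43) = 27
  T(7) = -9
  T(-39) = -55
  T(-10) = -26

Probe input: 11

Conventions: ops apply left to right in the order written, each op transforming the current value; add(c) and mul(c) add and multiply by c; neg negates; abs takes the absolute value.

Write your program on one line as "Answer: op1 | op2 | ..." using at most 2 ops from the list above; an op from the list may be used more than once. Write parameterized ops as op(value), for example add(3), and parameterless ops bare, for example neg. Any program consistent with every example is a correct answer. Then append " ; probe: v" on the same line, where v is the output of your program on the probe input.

add(-7) | add(-9) ; probe: -5

Check, running the answer program on each example:
  12 -> 5 -> -4
  43 -> 36 -> 27
  7 -> 0 -> -9
  -39 -> -46 -> -55
  -10 -> -17 -> -26
  probe: 11 -> 4 -> -5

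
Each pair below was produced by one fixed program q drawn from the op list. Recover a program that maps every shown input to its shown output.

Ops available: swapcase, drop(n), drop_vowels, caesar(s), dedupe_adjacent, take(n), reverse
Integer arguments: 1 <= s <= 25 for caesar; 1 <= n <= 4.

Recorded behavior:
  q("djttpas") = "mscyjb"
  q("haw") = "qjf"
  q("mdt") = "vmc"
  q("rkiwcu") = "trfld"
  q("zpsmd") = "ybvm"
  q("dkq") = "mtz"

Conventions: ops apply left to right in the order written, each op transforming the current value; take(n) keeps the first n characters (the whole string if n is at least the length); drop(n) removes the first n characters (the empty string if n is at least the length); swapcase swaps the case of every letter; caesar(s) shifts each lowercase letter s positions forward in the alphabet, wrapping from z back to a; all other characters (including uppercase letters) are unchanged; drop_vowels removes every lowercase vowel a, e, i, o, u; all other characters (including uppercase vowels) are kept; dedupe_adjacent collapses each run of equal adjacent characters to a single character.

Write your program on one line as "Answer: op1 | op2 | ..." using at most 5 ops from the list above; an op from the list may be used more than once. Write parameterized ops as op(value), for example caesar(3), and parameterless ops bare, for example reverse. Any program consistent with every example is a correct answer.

caesar(15) | caesar(20) | dedupe_adjacent | drop_vowels

Check, running the answer program on each example:
  "djttpas" -> "syiieph" -> "msccyjb" -> "mscyjb" -> "mscyjb"
  "haw" -> "wpl" -> "qjf" -> "qjf" -> "qjf"
  "mdt" -> "bsi" -> "vmc" -> "vmc" -> "vmc"
  "rkiwcu" -> "gzxlrj" -> "atrfld" -> "atrfld" -> "trfld"
  "zpsmd" -> "oehbs" -> "iybvm" -> "iybvm" -> "ybvm"
  "dkq" -> "szf" -> "mtz" -> "mtz" -> "mtz"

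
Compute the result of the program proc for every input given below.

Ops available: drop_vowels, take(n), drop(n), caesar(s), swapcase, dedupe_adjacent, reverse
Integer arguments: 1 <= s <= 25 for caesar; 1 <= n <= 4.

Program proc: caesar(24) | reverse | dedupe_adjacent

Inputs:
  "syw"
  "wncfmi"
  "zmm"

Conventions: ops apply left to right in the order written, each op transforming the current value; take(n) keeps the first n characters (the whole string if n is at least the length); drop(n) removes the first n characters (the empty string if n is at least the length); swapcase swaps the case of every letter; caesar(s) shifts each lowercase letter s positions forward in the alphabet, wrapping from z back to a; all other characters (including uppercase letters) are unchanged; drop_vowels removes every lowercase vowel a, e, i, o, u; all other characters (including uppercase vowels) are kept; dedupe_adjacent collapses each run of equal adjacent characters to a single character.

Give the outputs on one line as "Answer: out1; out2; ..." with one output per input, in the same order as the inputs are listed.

Execution, op by op:
  "syw" -> "qwu" -> "uwq" -> "uwq"
  "wncfmi" -> "uladkg" -> "gkdalu" -> "gkdalu"
  "zmm" -> "xkk" -> "kkx" -> "kx"

"uwq"; "gkdalu"; "kx"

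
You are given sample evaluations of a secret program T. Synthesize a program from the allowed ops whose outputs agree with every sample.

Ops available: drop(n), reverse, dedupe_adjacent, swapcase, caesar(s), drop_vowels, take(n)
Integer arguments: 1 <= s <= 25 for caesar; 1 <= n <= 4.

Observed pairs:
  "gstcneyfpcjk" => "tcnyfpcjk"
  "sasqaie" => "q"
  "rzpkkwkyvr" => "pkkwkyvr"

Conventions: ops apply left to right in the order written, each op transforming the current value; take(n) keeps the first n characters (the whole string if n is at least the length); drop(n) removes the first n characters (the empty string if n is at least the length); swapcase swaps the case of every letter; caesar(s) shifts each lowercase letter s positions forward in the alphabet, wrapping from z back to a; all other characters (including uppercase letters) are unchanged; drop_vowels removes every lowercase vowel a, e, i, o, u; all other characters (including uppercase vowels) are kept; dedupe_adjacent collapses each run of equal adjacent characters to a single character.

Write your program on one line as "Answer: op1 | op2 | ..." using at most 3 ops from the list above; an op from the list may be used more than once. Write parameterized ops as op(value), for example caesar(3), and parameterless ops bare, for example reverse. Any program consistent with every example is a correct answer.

drop_vowels | drop(2)

Check, running the answer program on each example:
  "gstcneyfpcjk" -> "gstcnyfpcjk" -> "tcnyfpcjk"
  "sasqaie" -> "ssq" -> "q"
  "rzpkkwkyvr" -> "rzpkkwkyvr" -> "pkkwkyvr"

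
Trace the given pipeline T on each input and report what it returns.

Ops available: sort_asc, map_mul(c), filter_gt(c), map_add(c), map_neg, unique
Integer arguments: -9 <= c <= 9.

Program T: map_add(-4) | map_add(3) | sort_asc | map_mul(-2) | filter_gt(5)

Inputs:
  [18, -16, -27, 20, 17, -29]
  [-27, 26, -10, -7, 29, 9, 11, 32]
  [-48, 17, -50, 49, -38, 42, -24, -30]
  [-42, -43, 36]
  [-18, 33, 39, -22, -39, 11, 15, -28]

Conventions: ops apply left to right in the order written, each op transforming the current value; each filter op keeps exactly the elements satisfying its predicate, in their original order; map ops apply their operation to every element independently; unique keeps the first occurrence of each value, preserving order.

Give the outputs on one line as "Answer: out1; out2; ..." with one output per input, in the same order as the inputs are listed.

Execution, op by op:
  [18, -16, -27, 20, 17, -29] -> [14, -20, -31, 16, 13, -33] -> [17, -17, -28, 19, 16, -30] -> [-30, -28, -17, 16, 17, 19] -> [60, 56, 34, -32, -34, -38] -> [60, 56, 34]
  [-27, 26, -10, -7, 29, 9, 11, 32] -> [-31, 22, -14, -11, 25, 5, 7, 28] -> [-28, 25, -11, -8, 28, 8, 10, 31] -> [-28, -11, -8, 8, 10, 25, 28, 31] -> [56, 22, 16, -16, -20, -50, -56, -62] -> [56, 22, 16]
  [-48, 17, -50, 49, -38, 42, -24, -30] -> [-52, 13, -54, 45, -42, 38, -28, -34] -> [-49, 16, -51, 48, -39, 41, -25, -31] -> [-51, -49, -39, -31, -25, 16, 41, 48] -> [102, 98, 78, 62, 50, -32, -82, -96] -> [102, 98, 78, 62, 50]
  [-42, -43, 36] -> [-46, -47, 32] -> [-43, -44, 35] -> [-44, -43, 35] -> [88, 86, -70] -> [88, 86]
  [-18, 33, 39, -22, -39, 11, 15, -28] -> [-22, 29, 35, -26, -43, 7, 11, -32] -> [-19, 32, 38, -23, -40, 10, 14, -29] -> [-40, -29, -23, -19, 10, 14, 32, 38] -> [80, 58, 46, 38, -20, -28, -64, -76] -> [80, 58, 46, 38]

[60, 56, 34]; [56, 22, 16]; [102, 98, 78, 62, 50]; [88, 86]; [80, 58, 46, 38]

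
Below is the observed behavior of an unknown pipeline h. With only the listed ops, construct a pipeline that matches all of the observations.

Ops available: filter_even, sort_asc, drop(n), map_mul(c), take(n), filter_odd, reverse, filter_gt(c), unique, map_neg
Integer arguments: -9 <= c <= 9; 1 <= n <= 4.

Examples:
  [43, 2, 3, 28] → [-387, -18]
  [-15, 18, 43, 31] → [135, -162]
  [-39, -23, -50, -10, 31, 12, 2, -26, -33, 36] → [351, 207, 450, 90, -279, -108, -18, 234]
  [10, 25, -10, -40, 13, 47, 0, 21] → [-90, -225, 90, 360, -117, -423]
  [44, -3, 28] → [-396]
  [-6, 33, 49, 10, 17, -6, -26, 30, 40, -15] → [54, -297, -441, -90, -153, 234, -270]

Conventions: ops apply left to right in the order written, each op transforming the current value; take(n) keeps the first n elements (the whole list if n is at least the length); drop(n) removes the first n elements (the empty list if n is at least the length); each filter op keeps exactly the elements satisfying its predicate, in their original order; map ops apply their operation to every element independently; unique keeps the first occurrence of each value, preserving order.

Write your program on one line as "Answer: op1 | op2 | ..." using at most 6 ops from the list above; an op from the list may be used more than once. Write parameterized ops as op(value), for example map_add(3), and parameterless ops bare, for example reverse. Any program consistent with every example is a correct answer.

reverse | map_mul(9) | drop(2) | reverse | unique | map_neg

Check, running the answer program on each example:
  [43, 2, 3, 28] -> [28, 3, 2, 43] -> [252, 27, 18, 387] -> [18, 387] -> [387, 18] -> [387, 18] -> [-387, -18]
  [-15, 18, 43, 31] -> [31, 43, 18, -15] -> [279, 387, 162, -135] -> [162, -135] -> [-135, 162] -> [-135, 162] -> [135, -162]
  [-39, -23, -50, -10, 31, 12, 2, -26, -33, 36] -> [36, -33, -26, 2, 12, 31, -10, -50, -23, -39] -> [324, -297, -234, 18, 108, 279, -90, -450, -207, -351] -> [-234, 18, 108, 279, -90, -450, -207, -351] -> [-351, -207, -450, -90, 279, 108, 18, -234] -> [-351, -207, -450, -90, 279, 108, 18, -234] -> [351, 207, 450, 90, -279, -108, -18, 234]
  [10, 25, -10, -40, 13, 47, 0, 21] -> [21, 0, 47, 13, -40, -10, 25, 10] -> [189, 0, 423, 117, -360, -90, 225, 90] -> [423, 117, -360, -90, 225, 90] -> [90, 225, -90, -360, 117, 423] -> [90, 225, -90, -360, 117, 423] -> [-90, -225, 90, 360, -117, -423]
  [44, -3, 28] -> [28, -3, 44] -> [252, -27, 396] -> [396] -> [396] -> [396] -> [-396]
  [-6, 33, 49, 10, 17, -6, -26, 30, 40, -15] -> [-15, 40, 30, -26, -6, 17, 10, 49, 33, -6] -> [-135, 360, 270, -234, -54, 153, 90, 441, 297, -54] -> [270, -234, -54, 153, 90, 441, 297, -54] -> [-54, 297, 441, 90, 153, -54, -234, 270] -> [-54, 297, 441, 90, 153, -234, 270] -> [54, -297, -441, -90, -153, 234, -270]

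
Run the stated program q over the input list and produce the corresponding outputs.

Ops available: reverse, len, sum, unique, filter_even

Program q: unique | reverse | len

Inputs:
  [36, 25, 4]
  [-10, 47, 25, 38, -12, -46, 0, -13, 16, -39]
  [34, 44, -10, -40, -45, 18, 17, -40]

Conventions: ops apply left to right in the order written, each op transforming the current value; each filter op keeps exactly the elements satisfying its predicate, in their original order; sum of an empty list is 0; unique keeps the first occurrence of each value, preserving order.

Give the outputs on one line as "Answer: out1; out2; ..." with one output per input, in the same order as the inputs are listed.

3; 10; 7

Execution, op by op:
  [36, 25, 4] -> [36, 25, 4] -> [4, 25, 36] -> 3
  [-10, 47, 25, 38, -12, -46, 0, -13, 16, -39] -> [-10, 47, 25, 38, -12, -46, 0, -13, 16, -39] -> [-39, 16, -13, 0, -46, -12, 38, 25, 47, -10] -> 10
  [34, 44, -10, -40, -45, 18, 17, -40] -> [34, 44, -10, -40, -45, 18, 17] -> [17, 18, -45, -40, -10, 44, 34] -> 7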